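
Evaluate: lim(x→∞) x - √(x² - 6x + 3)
This is an ∞-∞ indeterminate form.

Combine fractions or rationalize to convert ∞-∞ to 0/0 form:
  lim(x→∞) x - √(x² - 6x + 3) = 3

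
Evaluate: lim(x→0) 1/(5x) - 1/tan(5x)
This is an ∞-∞ indeterminate form.

Combine fractions or rationalize to convert ∞-∞ to 0/0 form:
  lim(x→0) 1/(5x) - 1/tan(5x) = 0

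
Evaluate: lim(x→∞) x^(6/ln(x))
This is an exponential indeterminate form.

For exponential indeterminate forms, take the natural log:
  Let L = lim(x→∞) x^(6/ln(x))
  Then ln(L) = lim(x→∞) [exponent × ln(base)]
  Evaluate using L'Hôpital or standard limits, then exponentiate.
  L = e^(6)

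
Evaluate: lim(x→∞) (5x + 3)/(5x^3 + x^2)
This is an ∞/∞ indeterminate form.

Apply L'Hôpital's rule: differentiate numerator and denominator separately.
  f(x) = 5·x + 3   ⇒   f'(x) = 5
  g(x) = 5·x^3 + x^2   ⇒   g'(x) = 15·x^2 + 2·x
  lim(x→∞) f'(x)/g'(x) = lim(x→∞) (5)/(15·x^2 + 2·x)
  = 0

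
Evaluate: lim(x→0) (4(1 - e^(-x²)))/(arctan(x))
This is a 0/0 indeterminate form.

Apply L'Hôpital's rule: differentiate numerator and denominator separately.
  f(x) = 4 - 4·e^(-x^2)   ⇒   f'(x) = 8·x·e^(-x^2)
  g(x) = atan(x)   ⇒   g'(x) = 1/(x^2 + 1)
  lim(x→0) f'(x)/g'(x) = lim(x→0) (8·x·e^(-x^2))/(1/(x^2 + 1))
  = 0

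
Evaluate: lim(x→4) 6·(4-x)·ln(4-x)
This is a 0·∞ indeterminate form.

Rewrite 0·∞ as a quotient (0/0 or ∞/∞ form), then apply L'Hôpital's rule:
  lim(x→4) 6·(4-x)·ln(4-x) = 0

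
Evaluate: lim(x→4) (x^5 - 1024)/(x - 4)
This is a standard limit.

Factor or rationalize the expression:
  lim(x→4) (x^5 - 1024)/(x - 4) = 1280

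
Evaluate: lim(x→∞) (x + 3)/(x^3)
This is an ∞/∞ indeterminate form.

Apply L'Hôpital's rule: differentiate numerator and denominator separately.
  f(x) = x + 3   ⇒   f'(x) = 1
  g(x) = x^3   ⇒   g'(x) = 3·x^2
  lim(x→∞) f'(x)/g'(x) = lim(x→∞) (1)/(3·x^2)
  = 0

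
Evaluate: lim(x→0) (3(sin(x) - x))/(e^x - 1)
This is a 0/0 indeterminate form.

Apply L'Hôpital's rule: differentiate numerator and denominator separately.
  f(x) = -3·x + 3·sin(x)   ⇒   f'(x) = 3·cos(x) - 3
  g(x) = e^(x) - 1   ⇒   g'(x) = e^(x)
  lim(x→0) f'(x)/g'(x) = lim(x→0) (3·cos(x) - 3)/(e^(x))
  = 0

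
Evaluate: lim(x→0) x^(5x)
This is an exponential indeterminate form.

For exponential indeterminate forms, take the natural log:
  Let L = lim(x→0) x^(5x)
  Then ln(L) = lim(x→0) [exponent × ln(base)]
  Evaluate using L'Hôpital or standard limits, then exponentiate.
  L = 1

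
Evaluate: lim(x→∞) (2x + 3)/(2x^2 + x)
This is an ∞/∞ indeterminate form.

Apply L'Hôpital's rule: differentiate numerator and denominator separately.
  f(x) = 2·x + 3   ⇒   f'(x) = 2
  g(x) = 2·x^2 + x   ⇒   g'(x) = 4·x + 1
  lim(x→∞) f'(x)/g'(x) = lim(x→∞) (2)/(4·x + 1)
  = 0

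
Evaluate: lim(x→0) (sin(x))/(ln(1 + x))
This is a 0/0 indeterminate form.

Apply L'Hôpital's rule: differentiate numerator and denominator separately.
  f(x) = sin(x)   ⇒   f'(x) = cos(x)
  g(x) = ln(x + 1)   ⇒   g'(x) = 1/(x + 1)
  lim(x→0) f'(x)/g'(x) = lim(x→0) (cos(x))/(1/(x + 1))
  = 1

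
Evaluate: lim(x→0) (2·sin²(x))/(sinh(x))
This is a 0/0 indeterminate form.

Apply L'Hôpital's rule: differentiate numerator and denominator separately.
  f(x) = 2·sin(x)^2   ⇒   f'(x) = 4·sin(x)·cos(x)
  g(x) = sinh(x)   ⇒   g'(x) = cosh(x)
  lim(x→0) f'(x)/g'(x) = lim(x→0) (4·sin(x)·cos(x))/(cosh(x))
  = 0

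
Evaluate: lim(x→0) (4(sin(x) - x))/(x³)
This is a 0/0 indeterminate form.

Apply L'Hôpital's rule: differentiate numerator and denominator separately.
  f(x) = -4·x + 4·sin(x)   ⇒   f'(x) = 4·cos(x) - 4
  g(x) = x^3   ⇒   g'(x) = 3·x^2
  lim(x→0) f'(x)/g'(x) = lim(x→0) (4·cos(x) - 4)/(3·x^2)
  = -2/3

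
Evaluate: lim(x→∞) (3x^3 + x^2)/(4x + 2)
This is an ∞/∞ indeterminate form.

Apply L'Hôpital's rule: differentiate numerator and denominator separately.
  f(x) = 3·x^3 + x^2   ⇒   f'(x) = 9·x^2 + 2·x
  g(x) = 4·x + 2   ⇒   g'(x) = 4
  lim(x→∞) f'(x)/g'(x) = lim(x→∞) (9·x^2 + 2·x)/(4)
  = ∞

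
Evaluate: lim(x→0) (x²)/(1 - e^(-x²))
This is a 0/0 indeterminate form.

Apply L'Hôpital's rule: differentiate numerator and denominator separately.
  f(x) = x^2   ⇒   f'(x) = 2·x
  g(x) = 1 - e^(-x^2)   ⇒   g'(x) = 2·x·e^(-x^2)
  lim(x→0) f'(x)/g'(x) = lim(x→0) (2·x)/(2·x·e^(-x^2))
  = 1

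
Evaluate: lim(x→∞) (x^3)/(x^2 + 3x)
This is an ∞/∞ indeterminate form.

Apply L'Hôpital's rule: differentiate numerator and denominator separately.
  f(x) = x^3   ⇒   f'(x) = 3·x^2
  g(x) = x^2 + 3·x   ⇒   g'(x) = 2·x + 3
  lim(x→∞) f'(x)/g'(x) = lim(x→∞) (3·x^2)/(2·x + 3)
  = ∞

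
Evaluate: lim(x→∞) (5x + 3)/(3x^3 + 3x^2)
This is an ∞/∞ indeterminate form.

Apply L'Hôpital's rule: differentiate numerator and denominator separately.
  f(x) = 5·x + 3   ⇒   f'(x) = 5
  g(x) = 3·x^3 + 3·x^2   ⇒   g'(x) = 9·x^2 + 6·x
  lim(x→∞) f'(x)/g'(x) = lim(x→∞) (5)/(9·x^2 + 6·x)
  = 0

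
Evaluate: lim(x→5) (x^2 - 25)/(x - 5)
This is a standard limit.

Factor or rationalize the expression:
  lim(x→5) (x^2 - 25)/(x - 5) = 10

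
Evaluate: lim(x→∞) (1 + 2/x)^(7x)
This is an exponential indeterminate form.

For exponential indeterminate forms, take the natural log:
  Let L = lim(x→∞) (1 + 2/x)^(7x)
  Then ln(L) = lim(x→∞) [exponent × ln(base)]
  Evaluate using L'Hôpital or standard limits, then exponentiate.
  L = e^(14)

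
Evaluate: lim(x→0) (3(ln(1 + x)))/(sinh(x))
This is a 0/0 indeterminate form.

Apply L'Hôpital's rule: differentiate numerator and denominator separately.
  f(x) = 3·ln(x + 1)   ⇒   f'(x) = 3/(x + 1)
  g(x) = sinh(x)   ⇒   g'(x) = cosh(x)
  lim(x→0) f'(x)/g'(x) = lim(x→0) (3/(x + 1))/(cosh(x))
  = 3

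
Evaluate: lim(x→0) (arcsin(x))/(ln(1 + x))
This is a 0/0 indeterminate form.

Apply L'Hôpital's rule: differentiate numerator and denominator separately.
  f(x) = asin(x)   ⇒   f'(x) = 1/sqrt(1 - x^2)
  g(x) = ln(x + 1)   ⇒   g'(x) = 1/(x + 1)
  lim(x→0) f'(x)/g'(x) = lim(x→0) (1/sqrt(1 - x^2))/(1/(x + 1))
  = 1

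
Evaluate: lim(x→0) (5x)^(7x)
This is an exponential indeterminate form.

For exponential indeterminate forms, take the natural log:
  Let L = lim(x→0) (5x)^(7x)
  Then ln(L) = lim(x→0) [exponent × ln(base)]
  Evaluate using L'Hôpital or standard limits, then exponentiate.
  L = 1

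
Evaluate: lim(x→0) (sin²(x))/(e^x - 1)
This is a 0/0 indeterminate form.

Apply L'Hôpital's rule: differentiate numerator and denominator separately.
  f(x) = sin(x)^2   ⇒   f'(x) = 2·sin(x)·cos(x)
  g(x) = e^(x) - 1   ⇒   g'(x) = e^(x)
  lim(x→0) f'(x)/g'(x) = lim(x→0) (2·sin(x)·cos(x))/(e^(x))
  = 0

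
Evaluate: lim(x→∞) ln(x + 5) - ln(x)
This is an ∞-∞ indeterminate form.

Combine fractions or rationalize to convert ∞-∞ to 0/0 form:
  lim(x→∞) ln(x + 5) - ln(x) = 0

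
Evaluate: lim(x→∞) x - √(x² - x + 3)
This is an ∞-∞ indeterminate form.

Combine fractions or rationalize to convert ∞-∞ to 0/0 form:
  lim(x→∞) x - √(x² - x + 3) = 1/2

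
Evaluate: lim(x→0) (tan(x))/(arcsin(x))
This is a 0/0 indeterminate form.

Apply L'Hôpital's rule: differentiate numerator and denominator separately.
  f(x) = tan(x)   ⇒   f'(x) = tan(x)^2 + 1
  g(x) = asin(x)   ⇒   g'(x) = 1/sqrt(1 - x^2)
  lim(x→0) f'(x)/g'(x) = lim(x→0) (tan(x)^2 + 1)/(1/sqrt(1 - x^2))
  = 1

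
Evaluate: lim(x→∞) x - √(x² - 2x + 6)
This is an ∞-∞ indeterminate form.

Combine fractions or rationalize to convert ∞-∞ to 0/0 form:
  lim(x→∞) x - √(x² - 2x + 6) = 1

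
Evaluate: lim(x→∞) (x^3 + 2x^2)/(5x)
This is an ∞/∞ indeterminate form.

Apply L'Hôpital's rule: differentiate numerator and denominator separately.
  f(x) = x^3 + 2·x^2   ⇒   f'(x) = 3·x^2 + 4·x
  g(x) = 5·x   ⇒   g'(x) = 5
  lim(x→∞) f'(x)/g'(x) = lim(x→∞) (3·x^2 + 4·x)/(5)
  = ∞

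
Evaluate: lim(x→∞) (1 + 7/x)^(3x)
This is an exponential indeterminate form.

For exponential indeterminate forms, take the natural log:
  Let L = lim(x→∞) (1 + 7/x)^(3x)
  Then ln(L) = lim(x→∞) [exponent × ln(base)]
  Evaluate using L'Hôpital or standard limits, then exponentiate.
  L = e^(21)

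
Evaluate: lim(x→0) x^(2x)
This is an exponential indeterminate form.

For exponential indeterminate forms, take the natural log:
  Let L = lim(x→0) x^(2x)
  Then ln(L) = lim(x→0) [exponent × ln(base)]
  Evaluate using L'Hôpital or standard limits, then exponentiate.
  L = 1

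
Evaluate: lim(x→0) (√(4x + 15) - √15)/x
This is a standard limit.

Factor or rationalize the expression:
  lim(x→0) (√(4x + 15) - √15)/x = 2·sqrt(15)/15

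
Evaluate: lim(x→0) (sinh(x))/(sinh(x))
This is a 0/0 indeterminate form.

Apply L'Hôpital's rule: differentiate numerator and denominator separately.
  f(x) = sinh(x)   ⇒   f'(x) = cosh(x)
  g(x) = sinh(x)   ⇒   g'(x) = cosh(x)
  lim(x→0) f'(x)/g'(x) = lim(x→0) (cosh(x))/(cosh(x))
  = 1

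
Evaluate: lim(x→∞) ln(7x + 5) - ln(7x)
This is an ∞-∞ indeterminate form.

Combine fractions or rationalize to convert ∞-∞ to 0/0 form:
  lim(x→∞) ln(7x + 5) - ln(7x) = 0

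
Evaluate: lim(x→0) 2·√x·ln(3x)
This is a 0·∞ indeterminate form.

Rewrite 0·∞ as a quotient (0/0 or ∞/∞ form), then apply L'Hôpital's rule:
  lim(x→0) 2·√x·ln(3x) = 0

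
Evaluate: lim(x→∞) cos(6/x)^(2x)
This is an exponential indeterminate form.

For exponential indeterminate forms, take the natural log:
  Let L = lim(x→∞) cos(6/x)^(2x)
  Then ln(L) = lim(x→∞) [exponent × ln(base)]
  Evaluate using L'Hôpital or standard limits, then exponentiate.
  L = 1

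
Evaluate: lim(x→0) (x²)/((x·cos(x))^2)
This is a 0/0 indeterminate form.

Apply L'Hôpital's rule: differentiate numerator and denominator separately.
  f(x) = x^2   ⇒   f'(x) = 2·x
  g(x) = x^2·cos(x)^2   ⇒   g'(x) = -2·x^2·sin(x)·cos(x) + 2·x·cos(x)^2
  lim(x→0) f'(x)/g'(x) = lim(x→0) (2·x)/(-2·x^2·sin(x)·cos(x) + 2·x·cos(x)^2)
  = 1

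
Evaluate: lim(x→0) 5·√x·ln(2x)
This is a 0·∞ indeterminate form.

Rewrite 0·∞ as a quotient (0/0 or ∞/∞ form), then apply L'Hôpital's rule:
  lim(x→0) 5·√x·ln(2x) = 0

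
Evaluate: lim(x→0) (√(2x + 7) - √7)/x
This is a standard limit.

Factor or rationalize the expression:
  lim(x→0) (√(2x + 7) - √7)/x = sqrt(7)/7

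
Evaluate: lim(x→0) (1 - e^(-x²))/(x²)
This is a 0/0 indeterminate form.

Apply L'Hôpital's rule: differentiate numerator and denominator separately.
  f(x) = 1 - e^(-x^2)   ⇒   f'(x) = 2·x·e^(-x^2)
  g(x) = x^2   ⇒   g'(x) = 2·x
  lim(x→0) f'(x)/g'(x) = lim(x→0) (2·x·e^(-x^2))/(2·x)
  = 1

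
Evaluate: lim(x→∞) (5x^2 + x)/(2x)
This is an ∞/∞ indeterminate form.

Apply L'Hôpital's rule: differentiate numerator and denominator separately.
  f(x) = 5·x^2 + x   ⇒   f'(x) = 10·x + 1
  g(x) = 2·x   ⇒   g'(x) = 2
  lim(x→∞) f'(x)/g'(x) = lim(x→∞) (10·x + 1)/(2)
  = ∞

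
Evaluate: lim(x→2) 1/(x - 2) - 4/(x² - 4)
This is an ∞-∞ indeterminate form.

Combine fractions or rationalize to convert ∞-∞ to 0/0 form:
  lim(x→2) 1/(x - 2) - 4/(x² - 4) = 1/4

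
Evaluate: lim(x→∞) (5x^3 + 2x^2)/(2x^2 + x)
This is an ∞/∞ indeterminate form.

Apply L'Hôpital's rule: differentiate numerator and denominator separately.
  f(x) = 5·x^3 + 2·x^2   ⇒   f'(x) = 15·x^2 + 4·x
  g(x) = 2·x^2 + x   ⇒   g'(x) = 4·x + 1
  lim(x→∞) f'(x)/g'(x) = lim(x→∞) (15·x^2 + 4·x)/(4·x + 1)
  = ∞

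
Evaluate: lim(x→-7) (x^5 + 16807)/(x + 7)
This is a standard limit.

Factor or rationalize the expression:
  lim(x→-7) (x^5 + 16807)/(x + 7) = 12005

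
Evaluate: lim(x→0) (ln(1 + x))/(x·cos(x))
This is a 0/0 indeterminate form.

Apply L'Hôpital's rule: differentiate numerator and denominator separately.
  f(x) = ln(x + 1)   ⇒   f'(x) = 1/(x + 1)
  g(x) = x·cos(x)   ⇒   g'(x) = -x·sin(x) + cos(x)
  lim(x→0) f'(x)/g'(x) = lim(x→0) (1/(x + 1))/(-x·sin(x) + cos(x))
  = 1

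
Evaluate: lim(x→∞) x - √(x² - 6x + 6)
This is an ∞-∞ indeterminate form.

Combine fractions or rationalize to convert ∞-∞ to 0/0 form:
  lim(x→∞) x - √(x² - 6x + 6) = 3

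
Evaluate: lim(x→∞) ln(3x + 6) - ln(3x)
This is an ∞-∞ indeterminate form.

Combine fractions or rationalize to convert ∞-∞ to 0/0 form:
  lim(x→∞) ln(3x + 6) - ln(3x) = 0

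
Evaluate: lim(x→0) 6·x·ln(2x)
This is a 0·∞ indeterminate form.

Rewrite 0·∞ as a quotient (0/0 or ∞/∞ form), then apply L'Hôpital's rule:
  lim(x→0) 6·x·ln(2x) = 0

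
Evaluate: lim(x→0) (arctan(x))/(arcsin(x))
This is a 0/0 indeterminate form.

Apply L'Hôpital's rule: differentiate numerator and denominator separately.
  f(x) = atan(x)   ⇒   f'(x) = 1/(x^2 + 1)
  g(x) = asin(x)   ⇒   g'(x) = 1/sqrt(1 - x^2)
  lim(x→0) f'(x)/g'(x) = lim(x→0) (1/(x^2 + 1))/(1/sqrt(1 - x^2))
  = 1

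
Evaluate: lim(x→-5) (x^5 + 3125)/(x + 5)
This is a standard limit.

Factor or rationalize the expression:
  lim(x→-5) (x^5 + 3125)/(x + 5) = 3125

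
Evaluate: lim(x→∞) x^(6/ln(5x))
This is an exponential indeterminate form.

For exponential indeterminate forms, take the natural log:
  Let L = lim(x→∞) x^(6/ln(5x))
  Then ln(L) = lim(x→∞) [exponent × ln(base)]
  Evaluate using L'Hôpital or standard limits, then exponentiate.
  L = e^(6)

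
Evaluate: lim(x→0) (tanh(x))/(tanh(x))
This is a 0/0 indeterminate form.

Apply L'Hôpital's rule: differentiate numerator and denominator separately.
  f(x) = tanh(x)   ⇒   f'(x) = 1 - tanh(x)^2
  g(x) = tanh(x)   ⇒   g'(x) = 1 - tanh(x)^2
  lim(x→0) f'(x)/g'(x) = lim(x→0) (1 - tanh(x)^2)/(1 - tanh(x)^2)
  = 1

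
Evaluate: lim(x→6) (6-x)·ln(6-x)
This is a 0·∞ indeterminate form.

Rewrite 0·∞ as a quotient (0/0 or ∞/∞ form), then apply L'Hôpital's rule:
  lim(x→6) (6-x)·ln(6-x) = 0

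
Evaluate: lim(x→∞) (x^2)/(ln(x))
This is an ∞/∞ indeterminate form.

Apply L'Hôpital's rule: differentiate numerator and denominator separately.
  f(x) = x^2   ⇒   f'(x) = 2·x
  g(x) = ln(x)   ⇒   g'(x) = 1/x
  lim(x→∞) f'(x)/g'(x) = lim(x→∞) (2·x)/(1/x)
  = ∞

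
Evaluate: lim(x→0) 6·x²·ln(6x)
This is a 0·∞ indeterminate form.

Rewrite 0·∞ as a quotient (0/0 or ∞/∞ form), then apply L'Hôpital's rule:
  lim(x→0) 6·x²·ln(6x) = 0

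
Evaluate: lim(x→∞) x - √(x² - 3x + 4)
This is an ∞-∞ indeterminate form.

Combine fractions or rationalize to convert ∞-∞ to 0/0 form:
  lim(x→∞) x - √(x² - 3x + 4) = 3/2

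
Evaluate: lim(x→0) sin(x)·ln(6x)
This is a 0·∞ indeterminate form.

Rewrite 0·∞ as a quotient (0/0 or ∞/∞ form), then apply L'Hôpital's rule:
  lim(x→0) sin(x)·ln(6x) = 0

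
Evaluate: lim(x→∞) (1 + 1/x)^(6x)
This is an exponential indeterminate form.

For exponential indeterminate forms, take the natural log:
  Let L = lim(x→∞) (1 + 1/x)^(6x)
  Then ln(L) = lim(x→∞) [exponent × ln(base)]
  Evaluate using L'Hôpital or standard limits, then exponentiate.
  L = e^(6)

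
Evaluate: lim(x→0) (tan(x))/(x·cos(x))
This is a 0/0 indeterminate form.

Apply L'Hôpital's rule: differentiate numerator and denominator separately.
  f(x) = tan(x)   ⇒   f'(x) = tan(x)^2 + 1
  g(x) = x·cos(x)   ⇒   g'(x) = -x·sin(x) + cos(x)
  lim(x→0) f'(x)/g'(x) = lim(x→0) (tan(x)^2 + 1)/(-x·sin(x) + cos(x))
  = 1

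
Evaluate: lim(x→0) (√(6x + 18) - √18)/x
This is a standard limit.

Factor or rationalize the expression:
  lim(x→0) (√(6x + 18) - √18)/x = sqrt(2)/2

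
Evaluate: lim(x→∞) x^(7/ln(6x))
This is an exponential indeterminate form.

For exponential indeterminate forms, take the natural log:
  Let L = lim(x→∞) x^(7/ln(6x))
  Then ln(L) = lim(x→∞) [exponent × ln(base)]
  Evaluate using L'Hôpital or standard limits, then exponentiate.
  L = e^(7)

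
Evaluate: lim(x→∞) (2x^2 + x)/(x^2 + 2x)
This is an ∞/∞ indeterminate form.

Apply L'Hôpital's rule: differentiate numerator and denominator separately.
  f(x) = 2·x^2 + x   ⇒   f'(x) = 4·x + 1
  g(x) = x^2 + 2·x   ⇒   g'(x) = 2·x + 2
  lim(x→∞) f'(x)/g'(x) = lim(x→∞) (4·x + 1)/(2·x + 2)
  = 2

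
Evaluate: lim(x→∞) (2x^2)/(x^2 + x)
This is an ∞/∞ indeterminate form.

Apply L'Hôpital's rule: differentiate numerator and denominator separately.
  f(x) = 2·x^2   ⇒   f'(x) = 4·x
  g(x) = x^2 + x   ⇒   g'(x) = 2·x + 1
  lim(x→∞) f'(x)/g'(x) = lim(x→∞) (4·x)/(2·x + 1)
  = 2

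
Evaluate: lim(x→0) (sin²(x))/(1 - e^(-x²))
This is a 0/0 indeterminate form.

Apply L'Hôpital's rule: differentiate numerator and denominator separately.
  f(x) = sin(x)^2   ⇒   f'(x) = 2·sin(x)·cos(x)
  g(x) = 1 - e^(-x^2)   ⇒   g'(x) = 2·x·e^(-x^2)
  lim(x→0) f'(x)/g'(x) = lim(x→0) (2·sin(x)·cos(x))/(2·x·e^(-x^2))
  = 1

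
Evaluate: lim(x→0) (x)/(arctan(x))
This is a 0/0 indeterminate form.

Apply L'Hôpital's rule: differentiate numerator and denominator separately.
  f(x) = x   ⇒   f'(x) = 1
  g(x) = atan(x)   ⇒   g'(x) = 1/(x^2 + 1)
  lim(x→0) f'(x)/g'(x) = lim(x→0) (1)/(1/(x^2 + 1))
  = 1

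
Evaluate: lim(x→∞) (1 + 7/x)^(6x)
This is an exponential indeterminate form.

For exponential indeterminate forms, take the natural log:
  Let L = lim(x→∞) (1 + 7/x)^(6x)
  Then ln(L) = lim(x→∞) [exponent × ln(base)]
  Evaluate using L'Hôpital or standard limits, then exponentiate.
  L = e^(42)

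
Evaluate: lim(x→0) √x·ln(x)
This is a 0·∞ indeterminate form.

Rewrite 0·∞ as a quotient (0/0 or ∞/∞ form), then apply L'Hôpital's rule:
  lim(x→0) √x·ln(x) = 0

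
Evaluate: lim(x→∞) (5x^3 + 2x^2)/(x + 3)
This is an ∞/∞ indeterminate form.

Apply L'Hôpital's rule: differentiate numerator and denominator separately.
  f(x) = 5·x^3 + 2·x^2   ⇒   f'(x) = 15·x^2 + 4·x
  g(x) = x + 3   ⇒   g'(x) = 1
  lim(x→∞) f'(x)/g'(x) = lim(x→∞) (15·x^2 + 4·x)/(1)
  = ∞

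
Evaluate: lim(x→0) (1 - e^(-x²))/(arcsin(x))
This is a 0/0 indeterminate form.

Apply L'Hôpital's rule: differentiate numerator and denominator separately.
  f(x) = 1 - e^(-x^2)   ⇒   f'(x) = 2·x·e^(-x^2)
  g(x) = asin(x)   ⇒   g'(x) = 1/sqrt(1 - x^2)
  lim(x→0) f'(x)/g'(x) = lim(x→0) (2·x·e^(-x^2))/(1/sqrt(1 - x^2))
  = 0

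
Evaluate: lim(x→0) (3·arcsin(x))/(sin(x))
This is a 0/0 indeterminate form.

Apply L'Hôpital's rule: differentiate numerator and denominator separately.
  f(x) = 3·asin(x)   ⇒   f'(x) = 3/sqrt(1 - x^2)
  g(x) = sin(x)   ⇒   g'(x) = cos(x)
  lim(x→0) f'(x)/g'(x) = lim(x→0) (3/sqrt(1 - x^2))/(cos(x))
  = 3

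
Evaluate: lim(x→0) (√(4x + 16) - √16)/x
This is a standard limit.

Factor or rationalize the expression:
  lim(x→0) (√(4x + 16) - √16)/x = 1/2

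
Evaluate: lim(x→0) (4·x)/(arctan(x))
This is a 0/0 indeterminate form.

Apply L'Hôpital's rule: differentiate numerator and denominator separately.
  f(x) = 4·x   ⇒   f'(x) = 4
  g(x) = atan(x)   ⇒   g'(x) = 1/(x^2 + 1)
  lim(x→0) f'(x)/g'(x) = lim(x→0) (4)/(1/(x^2 + 1))
  = 4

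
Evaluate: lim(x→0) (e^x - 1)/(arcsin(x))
This is a 0/0 indeterminate form.

Apply L'Hôpital's rule: differentiate numerator and denominator separately.
  f(x) = e^(x) - 1   ⇒   f'(x) = e^(x)
  g(x) = asin(x)   ⇒   g'(x) = 1/sqrt(1 - x^2)
  lim(x→0) f'(x)/g'(x) = lim(x→0) (e^(x))/(1/sqrt(1 - x^2))
  = 1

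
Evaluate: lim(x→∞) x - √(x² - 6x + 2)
This is an ∞-∞ indeterminate form.

Combine fractions or rationalize to convert ∞-∞ to 0/0 form:
  lim(x→∞) x - √(x² - 6x + 2) = 3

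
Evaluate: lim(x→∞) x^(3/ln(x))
This is an exponential indeterminate form.

For exponential indeterminate forms, take the natural log:
  Let L = lim(x→∞) x^(3/ln(x))
  Then ln(L) = lim(x→∞) [exponent × ln(base)]
  Evaluate using L'Hôpital or standard limits, then exponentiate.
  L = e^(3)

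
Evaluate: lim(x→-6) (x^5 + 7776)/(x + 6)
This is a standard limit.

Factor or rationalize the expression:
  lim(x→-6) (x^5 + 7776)/(x + 6) = 6480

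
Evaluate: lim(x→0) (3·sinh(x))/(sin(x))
This is a 0/0 indeterminate form.

Apply L'Hôpital's rule: differentiate numerator and denominator separately.
  f(x) = 3·sinh(x)   ⇒   f'(x) = 3·cosh(x)
  g(x) = sin(x)   ⇒   g'(x) = cos(x)
  lim(x→0) f'(x)/g'(x) = lim(x→0) (3·cosh(x))/(cos(x))
  = 3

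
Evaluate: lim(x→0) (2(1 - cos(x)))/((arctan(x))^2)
This is a 0/0 indeterminate form.

Apply L'Hôpital's rule: differentiate numerator and denominator separately.
  f(x) = 2 - 2·cos(x)   ⇒   f'(x) = 2·sin(x)
  g(x) = atan(x)^2   ⇒   g'(x) = 2·atan(x)/(x^2 + 1)
  lim(x→0) f'(x)/g'(x) = lim(x→0) (2·sin(x))/(2·atan(x)/(x^2 + 1))
  = 1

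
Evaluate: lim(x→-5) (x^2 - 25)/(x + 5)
This is a standard limit.

Factor or rationalize the expression:
  lim(x→-5) (x^2 - 25)/(x + 5) = -10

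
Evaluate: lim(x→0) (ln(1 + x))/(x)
This is a 0/0 indeterminate form.

Apply L'Hôpital's rule: differentiate numerator and denominator separately.
  f(x) = ln(x + 1)   ⇒   f'(x) = 1/(x + 1)
  g(x) = x   ⇒   g'(x) = 1
  lim(x→0) f'(x)/g'(x) = lim(x→0) (1/(x + 1))/(1)
  = 1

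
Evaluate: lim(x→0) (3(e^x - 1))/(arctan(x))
This is a 0/0 indeterminate form.

Apply L'Hôpital's rule: differentiate numerator and denominator separately.
  f(x) = 3·e^(x) - 3   ⇒   f'(x) = 3·e^(x)
  g(x) = atan(x)   ⇒   g'(x) = 1/(x^2 + 1)
  lim(x→0) f'(x)/g'(x) = lim(x→0) (3·e^(x))/(1/(x^2 + 1))
  = 3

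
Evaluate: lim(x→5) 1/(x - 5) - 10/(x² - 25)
This is an ∞-∞ indeterminate form.

Combine fractions or rationalize to convert ∞-∞ to 0/0 form:
  lim(x→5) 1/(x - 5) - 10/(x² - 25) = 1/10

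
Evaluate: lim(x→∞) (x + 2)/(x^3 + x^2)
This is an ∞/∞ indeterminate form.

Apply L'Hôpital's rule: differentiate numerator and denominator separately.
  f(x) = x + 2   ⇒   f'(x) = 1
  g(x) = x^3 + x^2   ⇒   g'(x) = 3·x^2 + 2·x
  lim(x→∞) f'(x)/g'(x) = lim(x→∞) (1)/(3·x^2 + 2·x)
  = 0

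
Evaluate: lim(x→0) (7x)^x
This is an exponential indeterminate form.

For exponential indeterminate forms, take the natural log:
  Let L = lim(x→0) (7x)^x
  Then ln(L) = lim(x→0) [exponent × ln(base)]
  Evaluate using L'Hôpital or standard limits, then exponentiate.
  L = 1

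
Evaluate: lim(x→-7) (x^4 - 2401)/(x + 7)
This is a standard limit.

Factor or rationalize the expression:
  lim(x→-7) (x^4 - 2401)/(x + 7) = -1372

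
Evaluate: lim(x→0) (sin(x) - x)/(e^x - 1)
This is a 0/0 indeterminate form.

Apply L'Hôpital's rule: differentiate numerator and denominator separately.
  f(x) = -x + sin(x)   ⇒   f'(x) = cos(x) - 1
  g(x) = e^(x) - 1   ⇒   g'(x) = e^(x)
  lim(x→0) f'(x)/g'(x) = lim(x→0) (cos(x) - 1)/(e^(x))
  = 0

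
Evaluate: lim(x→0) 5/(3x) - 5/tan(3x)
This is an ∞-∞ indeterminate form.

Combine fractions or rationalize to convert ∞-∞ to 0/0 form:
  lim(x→0) 5/(3x) - 5/tan(3x) = 0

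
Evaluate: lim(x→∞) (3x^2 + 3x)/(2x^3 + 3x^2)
This is an ∞/∞ indeterminate form.

Apply L'Hôpital's rule: differentiate numerator and denominator separately.
  f(x) = 3·x^2 + 3·x   ⇒   f'(x) = 6·x + 3
  g(x) = 2·x^3 + 3·x^2   ⇒   g'(x) = 6·x^2 + 6·x
  lim(x→∞) f'(x)/g'(x) = lim(x→∞) (6·x + 3)/(6·x^2 + 6·x)
  = 0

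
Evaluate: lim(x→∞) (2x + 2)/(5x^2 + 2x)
This is an ∞/∞ indeterminate form.

Apply L'Hôpital's rule: differentiate numerator and denominator separately.
  f(x) = 2·x + 2   ⇒   f'(x) = 2
  g(x) = 5·x^2 + 2·x   ⇒   g'(x) = 10·x + 2
  lim(x→∞) f'(x)/g'(x) = lim(x→∞) (2)/(10·x + 2)
  = 0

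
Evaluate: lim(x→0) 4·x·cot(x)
This is a 0·∞ indeterminate form.

Rewrite 0·∞ as a quotient (0/0 or ∞/∞ form), then apply L'Hôpital's rule:
  lim(x→0) 4·x·cot(x) = 4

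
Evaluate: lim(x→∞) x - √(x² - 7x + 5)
This is an ∞-∞ indeterminate form.

Combine fractions or rationalize to convert ∞-∞ to 0/0 form:
  lim(x→∞) x - √(x² - 7x + 5) = 7/2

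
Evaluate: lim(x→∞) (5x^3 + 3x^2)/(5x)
This is an ∞/∞ indeterminate form.

Apply L'Hôpital's rule: differentiate numerator and denominator separately.
  f(x) = 5·x^3 + 3·x^2   ⇒   f'(x) = 15·x^2 + 6·x
  g(x) = 5·x   ⇒   g'(x) = 5
  lim(x→∞) f'(x)/g'(x) = lim(x→∞) (15·x^2 + 6·x)/(5)
  = ∞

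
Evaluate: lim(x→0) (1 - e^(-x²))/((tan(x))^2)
This is a 0/0 indeterminate form.

Apply L'Hôpital's rule: differentiate numerator and denominator separately.
  f(x) = 1 - e^(-x^2)   ⇒   f'(x) = 2·x·e^(-x^2)
  g(x) = tan(x)^2   ⇒   g'(x) = (2·tan(x)^2 + 2)·tan(x)
  lim(x→0) f'(x)/g'(x) = lim(x→0) (2·x·e^(-x^2))/((2·tan(x)^2 + 2)·tan(x))
  = 1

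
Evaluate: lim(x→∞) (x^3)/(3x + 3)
This is an ∞/∞ indeterminate form.

Apply L'Hôpital's rule: differentiate numerator and denominator separately.
  f(x) = x^3   ⇒   f'(x) = 3·x^2
  g(x) = 3·x + 3   ⇒   g'(x) = 3
  lim(x→∞) f'(x)/g'(x) = lim(x→∞) (3·x^2)/(3)
  = ∞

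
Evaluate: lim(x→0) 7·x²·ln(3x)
This is a 0·∞ indeterminate form.

Rewrite 0·∞ as a quotient (0/0 or ∞/∞ form), then apply L'Hôpital's rule:
  lim(x→0) 7·x²·ln(3x) = 0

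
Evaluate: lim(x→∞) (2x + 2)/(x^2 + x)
This is an ∞/∞ indeterminate form.

Apply L'Hôpital's rule: differentiate numerator and denominator separately.
  f(x) = 2·x + 2   ⇒   f'(x) = 2
  g(x) = x^2 + x   ⇒   g'(x) = 2·x + 1
  lim(x→∞) f'(x)/g'(x) = lim(x→∞) (2)/(2·x + 1)
  = 0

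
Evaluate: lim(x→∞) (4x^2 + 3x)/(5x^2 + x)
This is an ∞/∞ indeterminate form.

Apply L'Hôpital's rule: differentiate numerator and denominator separately.
  f(x) = 4·x^2 + 3·x   ⇒   f'(x) = 8·x + 3
  g(x) = 5·x^2 + x   ⇒   g'(x) = 10·x + 1
  lim(x→∞) f'(x)/g'(x) = lim(x→∞) (8·x + 3)/(10·x + 1)
  = 4/5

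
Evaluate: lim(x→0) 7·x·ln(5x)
This is a 0·∞ indeterminate form.

Rewrite 0·∞ as a quotient (0/0 or ∞/∞ form), then apply L'Hôpital's rule:
  lim(x→0) 7·x·ln(5x) = 0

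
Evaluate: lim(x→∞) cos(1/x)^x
This is an exponential indeterminate form.

For exponential indeterminate forms, take the natural log:
  Let L = lim(x→∞) cos(1/x)^x
  Then ln(L) = lim(x→∞) [exponent × ln(base)]
  Evaluate using L'Hôpital or standard limits, then exponentiate.
  L = 1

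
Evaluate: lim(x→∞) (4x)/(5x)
This is an ∞/∞ indeterminate form.

Apply L'Hôpital's rule: differentiate numerator and denominator separately.
  f(x) = 4·x   ⇒   f'(x) = 4
  g(x) = 5·x   ⇒   g'(x) = 5
  lim(x→∞) f'(x)/g'(x) = lim(x→∞) (4)/(5)
  = 4/5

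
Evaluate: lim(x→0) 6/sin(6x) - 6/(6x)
This is an ∞-∞ indeterminate form.

Combine fractions or rationalize to convert ∞-∞ to 0/0 form:
  lim(x→0) 6/sin(6x) - 6/(6x) = 0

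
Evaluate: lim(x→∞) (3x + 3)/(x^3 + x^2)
This is an ∞/∞ indeterminate form.

Apply L'Hôpital's rule: differentiate numerator and denominator separately.
  f(x) = 3·x + 3   ⇒   f'(x) = 3
  g(x) = x^3 + x^2   ⇒   g'(x) = 3·x^2 + 2·x
  lim(x→∞) f'(x)/g'(x) = lim(x→∞) (3)/(3·x^2 + 2·x)
  = 0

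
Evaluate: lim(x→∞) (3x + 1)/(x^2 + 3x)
This is an ∞/∞ indeterminate form.

Apply L'Hôpital's rule: differentiate numerator and denominator separately.
  f(x) = 3·x + 1   ⇒   f'(x) = 3
  g(x) = x^2 + 3·x   ⇒   g'(x) = 2·x + 3
  lim(x→∞) f'(x)/g'(x) = lim(x→∞) (3)/(2·x + 3)
  = 0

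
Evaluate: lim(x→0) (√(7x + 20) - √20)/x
This is a standard limit.

Factor or rationalize the expression:
  lim(x→0) (√(7x + 20) - √20)/x = 7·sqrt(5)/20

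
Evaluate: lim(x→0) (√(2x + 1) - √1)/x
This is a standard limit.

Factor or rationalize the expression:
  lim(x→0) (√(2x + 1) - √1)/x = 1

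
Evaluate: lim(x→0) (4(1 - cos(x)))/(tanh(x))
This is a 0/0 indeterminate form.

Apply L'Hôpital's rule: differentiate numerator and denominator separately.
  f(x) = 4 - 4·cos(x)   ⇒   f'(x) = 4·sin(x)
  g(x) = tanh(x)   ⇒   g'(x) = 1 - tanh(x)^2
  lim(x→0) f'(x)/g'(x) = lim(x→0) (4·sin(x))/(1 - tanh(x)^2)
  = 0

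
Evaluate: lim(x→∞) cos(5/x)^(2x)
This is an exponential indeterminate form.

For exponential indeterminate forms, take the natural log:
  Let L = lim(x→∞) cos(5/x)^(2x)
  Then ln(L) = lim(x→∞) [exponent × ln(base)]
  Evaluate using L'Hôpital or standard limits, then exponentiate.
  L = 1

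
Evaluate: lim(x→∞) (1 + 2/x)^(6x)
This is an exponential indeterminate form.

For exponential indeterminate forms, take the natural log:
  Let L = lim(x→∞) (1 + 2/x)^(6x)
  Then ln(L) = lim(x→∞) [exponent × ln(base)]
  Evaluate using L'Hôpital or standard limits, then exponentiate.
  L = e^(12)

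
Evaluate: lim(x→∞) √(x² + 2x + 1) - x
This is an ∞-∞ indeterminate form.

Combine fractions or rationalize to convert ∞-∞ to 0/0 form:
  lim(x→∞) √(x² + 2x + 1) - x = 1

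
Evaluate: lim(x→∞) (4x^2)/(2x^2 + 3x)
This is an ∞/∞ indeterminate form.

Apply L'Hôpital's rule: differentiate numerator and denominator separately.
  f(x) = 4·x^2   ⇒   f'(x) = 8·x
  g(x) = 2·x^2 + 3·x   ⇒   g'(x) = 4·x + 3
  lim(x→∞) f'(x)/g'(x) = lim(x→∞) (8·x)/(4·x + 3)
  = 2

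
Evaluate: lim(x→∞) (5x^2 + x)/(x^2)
This is an ∞/∞ indeterminate form.

Apply L'Hôpital's rule: differentiate numerator and denominator separately.
  f(x) = 5·x^2 + x   ⇒   f'(x) = 10·x + 1
  g(x) = x^2   ⇒   g'(x) = 2·x
  lim(x→∞) f'(x)/g'(x) = lim(x→∞) (10·x + 1)/(2·x)
  = 5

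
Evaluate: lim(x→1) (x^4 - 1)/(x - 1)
This is a standard limit.

Factor or rationalize the expression:
  lim(x→1) (x^4 - 1)/(x - 1) = 4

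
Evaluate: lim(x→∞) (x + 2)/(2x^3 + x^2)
This is an ∞/∞ indeterminate form.

Apply L'Hôpital's rule: differentiate numerator and denominator separately.
  f(x) = x + 2   ⇒   f'(x) = 1
  g(x) = 2·x^3 + x^2   ⇒   g'(x) = 6·x^2 + 2·x
  lim(x→∞) f'(x)/g'(x) = lim(x→∞) (1)/(6·x^2 + 2·x)
  = 0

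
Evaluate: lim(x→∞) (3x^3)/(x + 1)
This is an ∞/∞ indeterminate form.

Apply L'Hôpital's rule: differentiate numerator and denominator separately.
  f(x) = 3·x^3   ⇒   f'(x) = 9·x^2
  g(x) = x + 1   ⇒   g'(x) = 1
  lim(x→∞) f'(x)/g'(x) = lim(x→∞) (9·x^2)/(1)
  = ∞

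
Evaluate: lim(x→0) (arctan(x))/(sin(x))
This is a 0/0 indeterminate form.

Apply L'Hôpital's rule: differentiate numerator and denominator separately.
  f(x) = atan(x)   ⇒   f'(x) = 1/(x^2 + 1)
  g(x) = sin(x)   ⇒   g'(x) = cos(x)
  lim(x→0) f'(x)/g'(x) = lim(x→0) (1/(x^2 + 1))/(cos(x))
  = 1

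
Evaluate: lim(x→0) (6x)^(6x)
This is an exponential indeterminate form.

For exponential indeterminate forms, take the natural log:
  Let L = lim(x→0) (6x)^(6x)
  Then ln(L) = lim(x→0) [exponent × ln(base)]
  Evaluate using L'Hôpital or standard limits, then exponentiate.
  L = 1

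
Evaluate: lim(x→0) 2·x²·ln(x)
This is a 0·∞ indeterminate form.

Rewrite 0·∞ as a quotient (0/0 or ∞/∞ form), then apply L'Hôpital's rule:
  lim(x→0) 2·x²·ln(x) = 0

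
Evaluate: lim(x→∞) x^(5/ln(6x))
This is an exponential indeterminate form.

For exponential indeterminate forms, take the natural log:
  Let L = lim(x→∞) x^(5/ln(6x))
  Then ln(L) = lim(x→∞) [exponent × ln(base)]
  Evaluate using L'Hôpital or standard limits, then exponentiate.
  L = e^(5)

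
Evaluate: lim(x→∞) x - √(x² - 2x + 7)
This is an ∞-∞ indeterminate form.

Combine fractions or rationalize to convert ∞-∞ to 0/0 form:
  lim(x→∞) x - √(x² - 2x + 7) = 1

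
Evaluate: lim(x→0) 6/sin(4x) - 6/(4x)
This is an ∞-∞ indeterminate form.

Combine fractions or rationalize to convert ∞-∞ to 0/0 form:
  lim(x→0) 6/sin(4x) - 6/(4x) = 0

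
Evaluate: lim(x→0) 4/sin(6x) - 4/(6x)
This is an ∞-∞ indeterminate form.

Combine fractions or rationalize to convert ∞-∞ to 0/0 form:
  lim(x→0) 4/sin(6x) - 4/(6x) = 0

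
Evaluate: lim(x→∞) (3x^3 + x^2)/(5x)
This is an ∞/∞ indeterminate form.

Apply L'Hôpital's rule: differentiate numerator and denominator separately.
  f(x) = 3·x^3 + x^2   ⇒   f'(x) = 9·x^2 + 2·x
  g(x) = 5·x   ⇒   g'(x) = 5
  lim(x→∞) f'(x)/g'(x) = lim(x→∞) (9·x^2 + 2·x)/(5)
  = ∞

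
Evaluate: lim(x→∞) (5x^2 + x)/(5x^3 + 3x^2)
This is an ∞/∞ indeterminate form.

Apply L'Hôpital's rule: differentiate numerator and denominator separately.
  f(x) = 5·x^2 + x   ⇒   f'(x) = 10·x + 1
  g(x) = 5·x^3 + 3·x^2   ⇒   g'(x) = 15·x^2 + 6·x
  lim(x→∞) f'(x)/g'(x) = lim(x→∞) (10·x + 1)/(15·x^2 + 6·x)
  = 0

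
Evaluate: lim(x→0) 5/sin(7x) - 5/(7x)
This is an ∞-∞ indeterminate form.

Combine fractions or rationalize to convert ∞-∞ to 0/0 form:
  lim(x→0) 5/sin(7x) - 5/(7x) = 0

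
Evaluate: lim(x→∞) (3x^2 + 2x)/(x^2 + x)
This is an ∞/∞ indeterminate form.

Apply L'Hôpital's rule: differentiate numerator and denominator separately.
  f(x) = 3·x^2 + 2·x   ⇒   f'(x) = 6·x + 2
  g(x) = x^2 + x   ⇒   g'(x) = 2·x + 1
  lim(x→∞) f'(x)/g'(x) = lim(x→∞) (6·x + 2)/(2·x + 1)
  = 3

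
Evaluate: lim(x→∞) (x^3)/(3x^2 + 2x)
This is an ∞/∞ indeterminate form.

Apply L'Hôpital's rule: differentiate numerator and denominator separately.
  f(x) = x^3   ⇒   f'(x) = 3·x^2
  g(x) = 3·x^2 + 2·x   ⇒   g'(x) = 6·x + 2
  lim(x→∞) f'(x)/g'(x) = lim(x→∞) (3·x^2)/(6·x + 2)
  = ∞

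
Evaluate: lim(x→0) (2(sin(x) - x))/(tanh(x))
This is a 0/0 indeterminate form.

Apply L'Hôpital's rule: differentiate numerator and denominator separately.
  f(x) = -2·x + 2·sin(x)   ⇒   f'(x) = 2·cos(x) - 2
  g(x) = tanh(x)   ⇒   g'(x) = 1 - tanh(x)^2
  lim(x→0) f'(x)/g'(x) = lim(x→0) (2·cos(x) - 2)/(1 - tanh(x)^2)
  = 0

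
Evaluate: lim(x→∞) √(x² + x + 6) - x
This is an ∞-∞ indeterminate form.

Combine fractions or rationalize to convert ∞-∞ to 0/0 form:
  lim(x→∞) √(x² + x + 6) - x = 1/2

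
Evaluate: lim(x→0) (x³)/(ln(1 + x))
This is a 0/0 indeterminate form.

Apply L'Hôpital's rule: differentiate numerator and denominator separately.
  f(x) = x^3   ⇒   f'(x) = 3·x^2
  g(x) = ln(x + 1)   ⇒   g'(x) = 1/(x + 1)
  lim(x→0) f'(x)/g'(x) = lim(x→0) (3·x^2)/(1/(x + 1))
  = 0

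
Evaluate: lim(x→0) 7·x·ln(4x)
This is a 0·∞ indeterminate form.

Rewrite 0·∞ as a quotient (0/0 or ∞/∞ form), then apply L'Hôpital's rule:
  lim(x→0) 7·x·ln(4x) = 0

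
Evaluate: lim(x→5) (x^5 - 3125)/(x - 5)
This is a standard limit.

Factor or rationalize the expression:
  lim(x→5) (x^5 - 3125)/(x - 5) = 3125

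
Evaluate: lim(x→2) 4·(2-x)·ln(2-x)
This is a 0·∞ indeterminate form.

Rewrite 0·∞ as a quotient (0/0 or ∞/∞ form), then apply L'Hôpital's rule:
  lim(x→2) 4·(2-x)·ln(2-x) = 0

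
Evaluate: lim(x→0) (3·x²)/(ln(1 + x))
This is a 0/0 indeterminate form.

Apply L'Hôpital's rule: differentiate numerator and denominator separately.
  f(x) = 3·x^2   ⇒   f'(x) = 6·x
  g(x) = ln(x + 1)   ⇒   g'(x) = 1/(x + 1)
  lim(x→0) f'(x)/g'(x) = lim(x→0) (6·x)/(1/(x + 1))
  = 0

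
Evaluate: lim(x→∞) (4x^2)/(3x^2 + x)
This is an ∞/∞ indeterminate form.

Apply L'Hôpital's rule: differentiate numerator and denominator separately.
  f(x) = 4·x^2   ⇒   f'(x) = 8·x
  g(x) = 3·x^2 + x   ⇒   g'(x) = 6·x + 1
  lim(x→∞) f'(x)/g'(x) = lim(x→∞) (8·x)/(6·x + 1)
  = 4/3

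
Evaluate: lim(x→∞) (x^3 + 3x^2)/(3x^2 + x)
This is an ∞/∞ indeterminate form.

Apply L'Hôpital's rule: differentiate numerator and denominator separately.
  f(x) = x^3 + 3·x^2   ⇒   f'(x) = 3·x^2 + 6·x
  g(x) = 3·x^2 + x   ⇒   g'(x) = 6·x + 1
  lim(x→∞) f'(x)/g'(x) = lim(x→∞) (3·x^2 + 6·x)/(6·x + 1)
  = ∞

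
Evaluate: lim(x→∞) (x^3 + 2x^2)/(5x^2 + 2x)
This is an ∞/∞ indeterminate form.

Apply L'Hôpital's rule: differentiate numerator and denominator separately.
  f(x) = x^3 + 2·x^2   ⇒   f'(x) = 3·x^2 + 4·x
  g(x) = 5·x^2 + 2·x   ⇒   g'(x) = 10·x + 2
  lim(x→∞) f'(x)/g'(x) = lim(x→∞) (3·x^2 + 4·x)/(10·x + 2)
  = ∞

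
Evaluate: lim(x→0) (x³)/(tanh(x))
This is a 0/0 indeterminate form.

Apply L'Hôpital's rule: differentiate numerator and denominator separately.
  f(x) = x^3   ⇒   f'(x) = 3·x^2
  g(x) = tanh(x)   ⇒   g'(x) = 1 - tanh(x)^2
  lim(x→0) f'(x)/g'(x) = lim(x→0) (3·x^2)/(1 - tanh(x)^2)
  = 0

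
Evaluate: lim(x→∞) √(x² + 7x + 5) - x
This is an ∞-∞ indeterminate form.

Combine fractions or rationalize to convert ∞-∞ to 0/0 form:
  lim(x→∞) √(x² + 7x + 5) - x = 7/2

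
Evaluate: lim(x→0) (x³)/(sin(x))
This is a 0/0 indeterminate form.

Apply L'Hôpital's rule: differentiate numerator and denominator separately.
  f(x) = x^3   ⇒   f'(x) = 3·x^2
  g(x) = sin(x)   ⇒   g'(x) = cos(x)
  lim(x→0) f'(x)/g'(x) = lim(x→0) (3·x^2)/(cos(x))
  = 0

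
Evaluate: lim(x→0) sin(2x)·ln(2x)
This is a 0·∞ indeterminate form.

Rewrite 0·∞ as a quotient (0/0 or ∞/∞ form), then apply L'Hôpital's rule:
  lim(x→0) sin(2x)·ln(2x) = 0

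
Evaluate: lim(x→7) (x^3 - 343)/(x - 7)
This is a standard limit.

Factor or rationalize the expression:
  lim(x→7) (x^3 - 343)/(x - 7) = 147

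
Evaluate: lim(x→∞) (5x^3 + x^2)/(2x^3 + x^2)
This is an ∞/∞ indeterminate form.

Apply L'Hôpital's rule: differentiate numerator and denominator separately.
  f(x) = 5·x^3 + x^2   ⇒   f'(x) = 15·x^2 + 2·x
  g(x) = 2·x^3 + x^2   ⇒   g'(x) = 6·x^2 + 2·x
  lim(x→∞) f'(x)/g'(x) = lim(x→∞) (15·x^2 + 2·x)/(6·x^2 + 2·x)
  = 5/2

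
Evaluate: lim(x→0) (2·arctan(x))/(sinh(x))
This is a 0/0 indeterminate form.

Apply L'Hôpital's rule: differentiate numerator and denominator separately.
  f(x) = 2·atan(x)   ⇒   f'(x) = 2/(x^2 + 1)
  g(x) = sinh(x)   ⇒   g'(x) = cosh(x)
  lim(x→0) f'(x)/g'(x) = lim(x→0) (2/(x^2 + 1))/(cosh(x))
  = 2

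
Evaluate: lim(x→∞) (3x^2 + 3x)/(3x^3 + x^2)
This is an ∞/∞ indeterminate form.

Apply L'Hôpital's rule: differentiate numerator and denominator separately.
  f(x) = 3·x^2 + 3·x   ⇒   f'(x) = 6·x + 3
  g(x) = 3·x^3 + x^2   ⇒   g'(x) = 9·x^2 + 2·x
  lim(x→∞) f'(x)/g'(x) = lim(x→∞) (6·x + 3)/(9·x^2 + 2·x)
  = 0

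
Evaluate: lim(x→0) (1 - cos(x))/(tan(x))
This is a 0/0 indeterminate form.

Apply L'Hôpital's rule: differentiate numerator and denominator separately.
  f(x) = 1 - cos(x)   ⇒   f'(x) = sin(x)
  g(x) = tan(x)   ⇒   g'(x) = tan(x)^2 + 1
  lim(x→0) f'(x)/g'(x) = lim(x→0) (sin(x))/(tan(x)^2 + 1)
  = 0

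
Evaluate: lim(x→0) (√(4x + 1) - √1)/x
This is a standard limit.

Factor or rationalize the expression:
  lim(x→0) (√(4x + 1) - √1)/x = 2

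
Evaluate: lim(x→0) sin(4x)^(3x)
This is an exponential indeterminate form.

For exponential indeterminate forms, take the natural log:
  Let L = lim(x→0) sin(4x)^(3x)
  Then ln(L) = lim(x→0) [exponent × ln(base)]
  Evaluate using L'Hôpital or standard limits, then exponentiate.
  L = 1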